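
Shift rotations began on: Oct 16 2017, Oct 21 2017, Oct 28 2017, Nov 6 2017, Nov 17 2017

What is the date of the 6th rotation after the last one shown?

Intervals are 5, 7, 9, 11 days — an arithmetic progression with common difference 2.
Next gap: 13 days. Nov 17 2017 + 13 days = Nov 30 2017.
Next gap: 15 days. Nov 30 2017 + 15 days = Dec 15 2017.
Next gap: 17 days. Dec 15 2017 + 17 days = Jan 1 2018.
Next gap: 19 days. Jan 1 2018 + 19 days = Jan 20 2018.
Next gap: 21 days. Jan 20 2018 + 21 days = Feb 10 2018.
Next gap: 23 days. Feb 10 2018 + 23 days = Mar 5 2018.

Mar 5 2018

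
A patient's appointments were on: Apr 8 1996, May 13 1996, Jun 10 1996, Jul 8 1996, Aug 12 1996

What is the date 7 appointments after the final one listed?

Mar 10 1997

All dates are Mondays, 35, 28, 28, 35 days apart.
Specifically, the 2nd Monday of each month.
2nd Monday of September 1996: Sep 9 1996.
2nd Monday of October 1996: Oct 14 1996.
2nd Monday of November 1996: Nov 11 1996.
December 1996 — 2nd Monday is Dec 9 1996.
January 1997 — 2nd Monday is Jan 13 1997.
2nd Monday of February 1997: Feb 10 1997.
2nd Monday of March 1997: Mar 10 1997.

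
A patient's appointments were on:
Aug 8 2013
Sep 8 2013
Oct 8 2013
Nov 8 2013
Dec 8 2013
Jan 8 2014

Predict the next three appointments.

Gaps: 31, 30, 31, 30, 31 days — not constant. Every event is on the 8th of the month.
Pattern: the 8th of each month.
Next: February 2014 → Feb 8 2014.
March 2014: Mar 8 2014.
April 2014: Apr 8 2014.

Feb 8 2014, Mar 8 2014, Apr 8 2014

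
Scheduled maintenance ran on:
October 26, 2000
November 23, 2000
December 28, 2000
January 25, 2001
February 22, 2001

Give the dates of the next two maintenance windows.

March 22, 2001; April 26, 2001

All dates are Thursdays, 28, 35, 28, 28 days apart.
Specifically, the 4th Thursday of each month.
4th Thursday of March 2001: March 22, 2001.
4th Thursday of April 2001: April 26, 2001.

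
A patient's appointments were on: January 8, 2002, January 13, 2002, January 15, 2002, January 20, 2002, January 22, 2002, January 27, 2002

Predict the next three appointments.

January 29, 2002; February 3, 2002; February 5, 2002

Gaps: 5, 2, 5, 2, 5 days — not constant, but cyclic with period 2.
The events fall on every Tuesday and Sunday.
Next Tuesday: January 29, 2002.
Next Sunday: February 3, 2002.
Next Tuesday: February 5, 2002.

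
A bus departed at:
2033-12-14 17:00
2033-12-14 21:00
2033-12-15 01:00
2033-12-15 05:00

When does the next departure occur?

2033-12-15 09:00

Spacing: 4, 4, 4 h — constant 4 h.
2033-12-15 05:00 + 4 h = 2033-12-15 09:00.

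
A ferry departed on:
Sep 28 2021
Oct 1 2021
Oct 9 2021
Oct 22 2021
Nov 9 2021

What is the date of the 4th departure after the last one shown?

Intervals are 3, 8, 13, 18 days — an arithmetic progression with common difference 5.
Next gap: 23 days. Nov 9 2021 + 23 days = Dec 2 2021.
Next gap: 28 days. Dec 2 2021 + 28 days = Dec 30 2021.
Next gap: 33 days. Dec 30 2021 + 33 days = Feb 1 2022.
Next gap: 38 days. Feb 1 2022 + 38 days = Mar 11 2022.

Mar 11 2022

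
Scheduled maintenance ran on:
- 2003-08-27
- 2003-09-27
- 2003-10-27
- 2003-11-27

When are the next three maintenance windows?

2003-12-27, 2004-01-27, 2004-02-27

Gaps: 31, 30, 31 days — not constant. Every event is on the 27th of the month.
Pattern: the 27th of each month.
Next: December 2003 → 2003-12-27.
January 2004: 2004-01-27.
Next: February 2004 → 2004-02-27.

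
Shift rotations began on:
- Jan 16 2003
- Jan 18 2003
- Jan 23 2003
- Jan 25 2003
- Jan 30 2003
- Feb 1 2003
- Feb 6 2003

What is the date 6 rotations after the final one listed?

The gap pattern 2, 5, 2, 5, 2, 5 repeats every 2 events.
These are the Thursdays and Saturdays of each week.
The following Saturday is Feb 8 2003.
The following Thursday is Feb 13 2003.
Next Saturday: Feb 15 2003.
Next Thursday: Feb 20 2003.
The following Saturday is Feb 22 2003.
The following Thursday is Feb 27 2003.

Feb 27 2003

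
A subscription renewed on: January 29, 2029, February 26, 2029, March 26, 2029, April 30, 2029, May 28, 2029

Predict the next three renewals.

June 25, 2029; July 30, 2029; August 27, 2029

These are Mondays with 28, 28, 35, 28-day gaps.
Each is the final Monday of its month — January 29, 2029 is past the 28th, so '4th Monday' doesn't fit.
Last Monday of June 2029: June 25, 2029.
Last Monday of July 2029: July 30, 2029.
Last Monday of August 2029: August 27, 2029.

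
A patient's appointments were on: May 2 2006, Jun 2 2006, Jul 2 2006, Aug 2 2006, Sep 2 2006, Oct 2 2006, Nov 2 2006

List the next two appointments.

Dec 2 2006, Jan 2 2007

Gaps: 31, 30, 31, 31, 30, 31 days — not constant. Every event is on the 2nd of the month.
Pattern: the 2nd of each month.
Next: December 2006 → Dec 2 2006.
Next: January 2007 → Jan 2 2007.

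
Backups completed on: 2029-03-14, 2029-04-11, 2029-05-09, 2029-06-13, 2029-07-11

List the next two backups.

Gaps: 28, 28, 35, 28 days — a mix of 28 and 35. Every date is a Wednesday.
Each is the 2nd Wednesday of its month.
August 2029 — 2nd Wednesday is 2029-08-08.
2nd Wednesday of September 2029: 2029-09-12.

2029-08-08, 2029-09-12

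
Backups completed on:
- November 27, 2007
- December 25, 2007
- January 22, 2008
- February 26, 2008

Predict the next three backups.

These are Tuesdays at 28- or 35-day spacing (28, 28, 35).
The pattern: 4th Tuesday of the month.
4th Tuesday of March 2008: March 25, 2008.
April 2008 — 4th Tuesday is April 22, 2008.
May 2008 — 4th Tuesday is May 27, 2008.

March 25, 2008; April 22, 2008; May 27, 2008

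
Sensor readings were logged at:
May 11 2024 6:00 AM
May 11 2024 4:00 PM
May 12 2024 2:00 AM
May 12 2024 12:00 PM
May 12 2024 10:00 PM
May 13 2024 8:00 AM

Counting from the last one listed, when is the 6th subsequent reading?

The interval is a steady 10 hours (10, 10, 10, 10, 10).
May 13 2024 8:00 AM + 10 h = May 13 2024 6:00 PM.
May 13 2024 6:00 PM + 10 h = May 14 2024 4:00 AM.
May 14 2024 4:00 AM + 10 h = May 14 2024 2:00 PM.
May 14 2024 2:00 PM + 10 h = May 15 2024 12:00 AM.
May 15 2024 12:00 AM + 10 h = May 15 2024 10:00 AM.
May 15 2024 10:00 AM + 10 h = May 15 2024 8:00 PM.

May 15 2024 8:00 PM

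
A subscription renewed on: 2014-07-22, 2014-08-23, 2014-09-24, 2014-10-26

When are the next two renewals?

2014-11-27, 2014-12-29

The spacing is 32, 32, 32 days — always 32 days.
2014-10-26 + 32 days = 2014-11-27.
2014-11-27 + 32 days = 2014-12-29.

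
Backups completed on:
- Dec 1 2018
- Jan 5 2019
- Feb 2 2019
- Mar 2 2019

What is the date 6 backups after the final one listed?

Sep 7 2019

These are Saturdays at 28- or 35-day spacing (35, 28, 28).
The pattern: 1st Saturday of the month.
1st Saturday of April 2019: Apr 6 2019.
May 2019 — 1st Saturday is May 4 2019.
June 2019 — 1st Saturday is Jun 1 2019.
1st Saturday of July 2019: Jul 6 2019.
August 2019 — 1st Saturday is Aug 3 2019.
September 2019 — 1st Saturday is Sep 7 2019.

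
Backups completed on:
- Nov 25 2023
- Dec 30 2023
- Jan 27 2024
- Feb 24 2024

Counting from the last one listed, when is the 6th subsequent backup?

All Saturdays; the gaps (35, 28, 28) vary with month length.
This is the last Saturday of each month.
March 2024 ends with Saturday Mar 30 2024.
Last Saturday of April 2024: Apr 27 2024.
May 2024 ends with Saturday May 25 2024.
June 2024 ends with Saturday Jun 29 2024.
July 2024 ends with Saturday Jul 27 2024.
Last Saturday of August 2024: Aug 31 2024.

Aug 31 2024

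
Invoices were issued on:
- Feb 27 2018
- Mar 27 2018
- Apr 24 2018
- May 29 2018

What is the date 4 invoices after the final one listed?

Sep 25 2018

All Tuesdays; the gaps (28, 28, 35) vary with month length.
This is the last Tuesday of each month.
Last Tuesday of June 2018: Jun 26 2018.
Last Tuesday of July 2018: Jul 31 2018.
August 2018 ends with Tuesday Aug 28 2018.
September 2018 ends with Tuesday Sep 25 2018.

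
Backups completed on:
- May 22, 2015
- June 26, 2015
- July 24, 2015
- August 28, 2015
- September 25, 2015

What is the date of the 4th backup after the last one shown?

These are Fridays at 28- or 35-day spacing (35, 28, 35, 28).
The pattern: 4th Friday of the month.
4th Friday of October 2015: October 23, 2015.
November 2015 — 4th Friday is November 27, 2015.
December 2015 — 4th Friday is December 25, 2015.
4th Friday of January 2016: January 22, 2016.

January 22, 2016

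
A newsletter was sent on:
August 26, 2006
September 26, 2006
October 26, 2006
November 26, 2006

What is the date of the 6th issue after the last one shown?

The day-of-month is always 26 (31, 30, 31 days between events).
So this recurs on the 26th of each month.
Next: December 2006 → December 26, 2006.
Next: January 2007 → January 26, 2007.
February 2007: February 26, 2007.
Next: March 2007 → March 26, 2007.
April 2007: April 26, 2007.
May 2007: May 26, 2007.

May 26, 2007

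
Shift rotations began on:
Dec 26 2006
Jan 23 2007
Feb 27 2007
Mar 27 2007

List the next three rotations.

Apr 24 2007, May 22 2007, Jun 26 2007

All dates are Tuesdays, 28, 35, 28 days apart.
Specifically, the 4th Tuesday of each month.
April 2007 — 4th Tuesday is Apr 24 2007.
May 2007 — 4th Tuesday is May 22 2007.
June 2007 — 4th Tuesday is Jun 26 2007.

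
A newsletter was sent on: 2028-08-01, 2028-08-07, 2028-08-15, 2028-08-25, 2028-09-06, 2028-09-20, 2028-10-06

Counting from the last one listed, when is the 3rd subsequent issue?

2028-12-05

Intervals are 6, 8, 10, 12, 14, 16 days — an arithmetic progression with common difference 2.
Next gap: 18 days. 2028-10-06 + 18 days = 2028-10-24.
Next gap: 20 days. 2028-10-24 + 20 days = 2028-11-13.
Next gap: 22 days. 2028-11-13 + 22 days = 2028-12-05.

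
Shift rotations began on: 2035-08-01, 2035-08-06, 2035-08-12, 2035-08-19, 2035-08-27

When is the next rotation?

The spacing grows by 1 each time: 5, 6, 7, 8 days.
Next gap: 9 days. 2035-08-27 + 9 days = 2035-09-05.

2035-09-05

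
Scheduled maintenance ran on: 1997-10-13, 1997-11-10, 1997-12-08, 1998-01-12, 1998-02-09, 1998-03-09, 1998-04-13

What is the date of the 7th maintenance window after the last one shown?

Gaps: 28, 28, 35, 28, 28, 35 days — a mix of 28 and 35. Every date is a Monday.
Each is the 2nd Monday of its month.
May 1998 — 2nd Monday is 1998-05-11.
June 1998 — 2nd Monday is 1998-06-08.
July 1998 — 2nd Monday is 1998-07-13.
2nd Monday of August 1998: 1998-08-10.
2nd Monday of September 1998: 1998-09-14.
October 1998 — 2nd Monday is 1998-10-12.
2nd Monday of November 1998: 1998-11-09.

1998-11-09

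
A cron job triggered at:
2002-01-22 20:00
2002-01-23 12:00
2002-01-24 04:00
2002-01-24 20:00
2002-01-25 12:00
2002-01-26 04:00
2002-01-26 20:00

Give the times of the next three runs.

2002-01-27 12:00, 2002-01-28 04:00, 2002-01-28 20:00

Gaps: 16, 16, 16, 16, 16, 16 hours — each event is 16 hours after the previous one.
2002-01-26 20:00 + 16 h = 2002-01-27 12:00.
2002-01-27 12:00 + 16 h = 2002-01-28 04:00.
2002-01-28 04:00 + 16 h = 2002-01-28 20:00.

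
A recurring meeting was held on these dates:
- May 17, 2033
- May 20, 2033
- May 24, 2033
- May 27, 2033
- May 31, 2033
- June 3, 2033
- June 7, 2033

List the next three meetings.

June 10, 2033; June 14, 2033; June 17, 2033

Gaps: 3, 4, 3, 4, 3, 4 days — not constant, but cyclic with period 2.
The events fall on every Tuesday and Friday.
The following Friday is June 10, 2033.
Next Tuesday: June 14, 2033.
Next Friday: June 17, 2033.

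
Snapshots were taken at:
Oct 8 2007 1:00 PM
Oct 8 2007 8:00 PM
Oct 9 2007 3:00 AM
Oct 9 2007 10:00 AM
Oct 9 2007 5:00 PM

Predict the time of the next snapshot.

Oct 10 2007 12:00 AM

Spacing: 7, 7, 7, 7 h — constant 7 h.
Oct 9 2007 5:00 PM + 7 h = Oct 10 2007 12:00 AM.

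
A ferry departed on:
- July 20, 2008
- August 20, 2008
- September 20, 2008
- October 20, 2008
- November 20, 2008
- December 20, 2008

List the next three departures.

January 20, 2009; February 20, 2009; March 20, 2009

The day-of-month is always 20 (31, 31, 30, 31, 30 days between events).
So this recurs on the 20th of each month.
January 2009: January 20, 2009.
Next: February 2009 → February 20, 2009.
March 2009: March 20, 2009.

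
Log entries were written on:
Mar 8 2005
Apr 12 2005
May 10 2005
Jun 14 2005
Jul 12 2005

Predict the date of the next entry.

Aug 9 2005

These are Tuesdays at 28- or 35-day spacing (35, 28, 35, 28).
The pattern: 2nd Tuesday of the month.
2nd Tuesday of August 2005: Aug 9 2005.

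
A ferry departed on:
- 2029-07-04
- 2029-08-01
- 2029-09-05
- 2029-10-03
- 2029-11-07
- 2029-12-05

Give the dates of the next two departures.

These are Wednesdays at 28- or 35-day spacing (28, 35, 28, 35, 28).
The pattern: 1st Wednesday of the month.
January 2030 — 1st Wednesday is 2030-01-02.
1st Wednesday of February 2030: 2030-02-06.

2030-01-02, 2030-02-06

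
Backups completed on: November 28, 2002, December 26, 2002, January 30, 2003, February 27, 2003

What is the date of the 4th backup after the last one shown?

June 26, 2003

All Thursdays; the gaps (28, 35, 28) vary with month length.
This is the last Thursday of each month.
March 2003 ends with Thursday March 27, 2003.
Last Thursday of April 2003: April 24, 2003.
Last Thursday of May 2003: May 29, 2003.
Last Thursday of June 2003: June 26, 2003.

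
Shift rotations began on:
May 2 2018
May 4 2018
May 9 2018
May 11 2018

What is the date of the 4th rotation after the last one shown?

Gaps: 2, 5, 2 days — not constant, but cyclic with period 2.
The events fall on every Wednesday and Friday.
The following Wednesday is May 16 2018.
Next Friday: May 18 2018.
The following Wednesday is May 23 2018.
Next Friday: May 25 2018.

May 25 2018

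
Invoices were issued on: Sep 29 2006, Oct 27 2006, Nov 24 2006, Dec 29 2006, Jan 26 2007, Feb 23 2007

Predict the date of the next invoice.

Mar 30 2007

These are Fridays with 28, 28, 35, 28, 28-day gaps.
Each is the final Friday of its month — Sep 29 2006 is past the 28th, so '4th Friday' doesn't fit.
March 2007 ends with Friday Mar 30 2007.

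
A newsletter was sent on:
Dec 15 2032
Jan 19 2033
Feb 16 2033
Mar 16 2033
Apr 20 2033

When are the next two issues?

May 18 2033, Jun 15 2033

These are Wednesdays at 28- or 35-day spacing (35, 28, 28, 35).
The pattern: 3rd Wednesday of the month.
May 2033 — 3rd Wednesday is May 18 2033.
3rd Wednesday of June 2033: Jun 15 2033.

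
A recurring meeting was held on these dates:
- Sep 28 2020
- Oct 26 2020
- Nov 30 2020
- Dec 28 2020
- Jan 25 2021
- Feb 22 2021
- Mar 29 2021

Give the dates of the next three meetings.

Apr 26 2021, May 31 2021, Jun 28 2021

Every date is a Monday; gaps 28, 35, 28, 28, 28, 35 days.
Each is the last Monday of its month (at least one falls on the 29th or later, ruling out '4th Monday').
April 2021 ends with Monday Apr 26 2021.
Last Monday of May 2021: May 31 2021.
June 2021 ends with Monday Jun 28 2021.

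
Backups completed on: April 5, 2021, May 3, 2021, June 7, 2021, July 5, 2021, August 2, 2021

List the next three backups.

These are Mondays at 28- or 35-day spacing (28, 35, 28, 28).
The pattern: 1st Monday of the month.
September 2021 — 1st Monday is September 6, 2021.
1st Monday of October 2021: October 4, 2021.
1st Monday of November 2021: November 1, 2021.

September 6, 2021; October 4, 2021; November 1, 2021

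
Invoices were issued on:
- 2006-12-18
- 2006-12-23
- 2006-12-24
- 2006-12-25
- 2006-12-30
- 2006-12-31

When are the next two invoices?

2007-01-01, 2007-01-06

The gap pattern 5, 1, 1, 5, 1 repeats every 3 events.
These are the Mondays, Saturdays and Sundays of each week.
The following Monday is 2007-01-01.
Next Saturday: 2007-01-06.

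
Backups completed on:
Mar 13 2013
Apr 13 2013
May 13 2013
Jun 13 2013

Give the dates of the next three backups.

Jul 13 2013, Aug 13 2013, Sep 13 2013

The day-of-month is always 13 (31, 30, 31 days between events).
So this recurs on the 13th of each month.
Next: July 2013 → Jul 13 2013.
August 2013: Aug 13 2013.
Next: September 2013 → Sep 13 2013.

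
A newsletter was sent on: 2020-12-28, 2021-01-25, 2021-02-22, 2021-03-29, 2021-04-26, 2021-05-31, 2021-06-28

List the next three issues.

These are Mondays with 28, 28, 35, 28, 35, 28-day gaps.
Each is the final Monday of its month — 2021-03-29 is past the 28th, so '4th Monday' doesn't fit.
July 2021 ends with Monday 2021-07-26.
August 2021 ends with Monday 2021-08-30.
Last Monday of September 2021: 2021-09-27.

2021-07-26, 2021-08-30, 2021-09-27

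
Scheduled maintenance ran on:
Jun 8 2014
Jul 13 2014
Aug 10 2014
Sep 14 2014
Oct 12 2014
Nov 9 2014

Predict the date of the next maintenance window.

All dates are Sundays, 35, 28, 35, 28, 28 days apart.
Specifically, the 2nd Sunday of each month.
December 2014 — 2nd Sunday is Dec 14 2014.

Dec 14 2014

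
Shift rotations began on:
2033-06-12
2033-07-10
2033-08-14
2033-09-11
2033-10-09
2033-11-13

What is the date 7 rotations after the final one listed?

Gaps: 28, 35, 28, 28, 35 days — a mix of 28 and 35. Every date is a Sunday.
Each is the 2nd Sunday of its month.
2nd Sunday of December 2033: 2033-12-11.
January 2034 — 2nd Sunday is 2034-01-08.
2nd Sunday of February 2034: 2034-02-12.
March 2034 — 2nd Sunday is 2034-03-12.
April 2034 — 2nd Sunday is 2034-04-09.
2nd Sunday of May 2034: 2034-05-14.
June 2034 — 2nd Sunday is 2034-06-11.

2034-06-11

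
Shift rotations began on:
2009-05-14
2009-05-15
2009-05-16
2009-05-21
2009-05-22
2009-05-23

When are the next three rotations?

Every event lands on a Thursday or Friday or Saturday (gaps cycle 1, 1, 5, 1, 1).
So the schedule is: every Thursday, Friday and Saturday.
Next Thursday: 2009-05-28.
The following Friday is 2009-05-29.
Next Saturday: 2009-05-30.

2009-05-28, 2009-05-29, 2009-05-30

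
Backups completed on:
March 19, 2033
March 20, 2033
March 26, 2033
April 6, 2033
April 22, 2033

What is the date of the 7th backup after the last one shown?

December 30, 2033

Intervals are 1, 6, 11, 16 days — an arithmetic progression with common difference 5.
Next gap: 21 days. April 22, 2033 + 21 days = May 13, 2033.
Next gap: 26 days. May 13, 2033 + 26 days = June 8, 2033.
Next gap: 31 days. June 8, 2033 + 31 days = July 9, 2033.
Next gap: 36 days. July 9, 2033 + 36 days = August 14, 2033.
Next gap: 41 days. August 14, 2033 + 41 days = September 24, 2033.
Next gap: 46 days. September 24, 2033 + 46 days = November 9, 2033.
Next gap: 51 days. November 9, 2033 + 51 days = December 30, 2033.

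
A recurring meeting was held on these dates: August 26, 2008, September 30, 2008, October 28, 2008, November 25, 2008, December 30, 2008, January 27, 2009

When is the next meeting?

All Tuesdays; the gaps (35, 28, 28, 35, 28) vary with month length.
This is the last Tuesday of each month.
February 2009 ends with Tuesday February 24, 2009.

February 24, 2009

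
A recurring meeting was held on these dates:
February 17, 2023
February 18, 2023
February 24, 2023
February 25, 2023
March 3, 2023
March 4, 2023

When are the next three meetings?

The gap pattern 1, 6, 1, 6, 1 repeats every 2 events.
These are the Fridays and Saturdays of each week.
Next Friday: March 10, 2023.
The following Saturday is March 11, 2023.
The following Friday is March 17, 2023.

March 10, 2023; March 11, 2023; March 17, 2023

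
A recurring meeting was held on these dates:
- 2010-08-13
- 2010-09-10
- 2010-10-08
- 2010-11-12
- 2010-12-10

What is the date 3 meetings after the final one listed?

These are Fridays at 28- or 35-day spacing (28, 28, 35, 28).
The pattern: 2nd Friday of the month.
January 2011 — 2nd Friday is 2011-01-14.
February 2011 — 2nd Friday is 2011-02-11.
March 2011 — 2nd Friday is 2011-03-11.

2011-03-11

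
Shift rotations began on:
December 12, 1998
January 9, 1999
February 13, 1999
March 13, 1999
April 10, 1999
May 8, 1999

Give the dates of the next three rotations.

All dates are Saturdays, 28, 35, 28, 28, 28 days apart.
Specifically, the 2nd Saturday of each month.
June 1999 — 2nd Saturday is June 12, 1999.
July 1999 — 2nd Saturday is July 10, 1999.
August 1999 — 2nd Saturday is August 14, 1999.

June 12, 1999; July 10, 1999; August 14, 1999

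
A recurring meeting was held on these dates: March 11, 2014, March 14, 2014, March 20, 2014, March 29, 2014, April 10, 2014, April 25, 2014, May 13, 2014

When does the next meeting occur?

June 3, 2014

Intervals are 3, 6, 9, 12, 15, 18 days — an arithmetic progression with common difference 3.
Next gap: 21 days. May 13, 2014 + 21 days = June 3, 2014.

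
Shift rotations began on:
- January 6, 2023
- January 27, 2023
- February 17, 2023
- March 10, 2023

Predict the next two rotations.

March 31, 2023; April 21, 2023

Every event comes 21 days after the last (21, 21, 21).
March 10, 2023 + 21 days = March 31, 2023.
March 31, 2023 + 21 days = April 21, 2023.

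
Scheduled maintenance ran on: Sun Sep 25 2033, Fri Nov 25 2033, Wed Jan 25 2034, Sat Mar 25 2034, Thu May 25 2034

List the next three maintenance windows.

Tue Jul 25 2034, Mon Sep 25 2034, Sat Nov 25 2034

The day-of-month is always 25 (61, 61, 59, 61 days between events).
So this recurs on the 25th of every 2 months.
July 2034: Tue Jul 25 2034.
September 2034: Mon Sep 25 2034.
November 2034: Sat Nov 25 2034.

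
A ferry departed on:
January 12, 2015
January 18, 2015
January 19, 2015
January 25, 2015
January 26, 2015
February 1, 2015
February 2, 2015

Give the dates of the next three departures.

Gaps: 6, 1, 6, 1, 6, 1 days — not constant, but cyclic with period 2.
The events fall on every Monday and Sunday.
The following Sunday is February 8, 2015.
Next Monday: February 9, 2015.
The following Sunday is February 15, 2015.

February 8, 2015; February 9, 2015; February 15, 2015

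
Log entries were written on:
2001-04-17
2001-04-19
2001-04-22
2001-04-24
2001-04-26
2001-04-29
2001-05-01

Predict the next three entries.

The gap pattern 2, 3, 2, 2, 3, 2 repeats every 3 events.
These are the Tuesdays, Thursdays and Sundays of each week.
Next Thursday: 2001-05-03.
Next Sunday: 2001-05-06.
The following Tuesday is 2001-05-08.

2001-05-03, 2001-05-06, 2001-05-08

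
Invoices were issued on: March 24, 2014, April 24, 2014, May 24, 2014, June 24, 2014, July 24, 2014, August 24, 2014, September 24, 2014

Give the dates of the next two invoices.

Each date is the 24th; the gaps (31, 30, 31, 30, 31, 31) track the month lengths.
The rule is the 24th of each month.
Next: October 2014 → October 24, 2014.
November 2014: November 24, 2014.

October 24, 2014; November 24, 2014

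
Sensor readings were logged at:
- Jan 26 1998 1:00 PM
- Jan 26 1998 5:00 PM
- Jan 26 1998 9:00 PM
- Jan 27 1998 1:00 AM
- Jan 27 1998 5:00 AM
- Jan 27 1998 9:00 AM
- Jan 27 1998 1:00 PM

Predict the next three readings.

Jan 27 1998 5:00 PM, Jan 27 1998 9:00 PM, Jan 28 1998 1:00 AM

Gaps: 4, 4, 4, 4, 4, 4 hours — each event is 4 hours after the previous one.
Jan 27 1998 1:00 PM + 4 h = Jan 27 1998 5:00 PM.
Jan 27 1998 5:00 PM + 4 h = Jan 27 1998 9:00 PM.
Jan 27 1998 9:00 PM + 4 h = Jan 28 1998 1:00 AM.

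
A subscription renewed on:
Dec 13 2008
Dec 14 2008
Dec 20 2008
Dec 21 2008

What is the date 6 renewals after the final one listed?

Jan 11 2009

Gaps: 1, 6, 1 days — not constant, but cyclic with period 2.
The events fall on every Saturday and Sunday.
The following Saturday is Dec 27 2008.
Next Sunday: Dec 28 2008.
The following Saturday is Jan 3 2009.
The following Sunday is Jan 4 2009.
The following Saturday is Jan 10 2009.
Next Sunday: Jan 11 2009.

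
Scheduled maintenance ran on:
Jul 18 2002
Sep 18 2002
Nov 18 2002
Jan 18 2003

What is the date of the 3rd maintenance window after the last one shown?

Jul 18 2003

Each date is the 18th; the gaps (62, 61, 61) track the month lengths.
The rule is the 18th of every 2 months.
March 2003: Mar 18 2003.
Next: May 2003 → May 18 2003.
July 2003: Jul 18 2003.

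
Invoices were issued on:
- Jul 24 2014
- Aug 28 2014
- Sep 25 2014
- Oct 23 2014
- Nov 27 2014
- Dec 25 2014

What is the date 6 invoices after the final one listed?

Jun 25 2015

Gaps: 35, 28, 28, 35, 28 days — a mix of 28 and 35. Every date is a Thursday.
Each is the 4th Thursday of its month.
4th Thursday of January 2015: Jan 22 2015.
February 2015 — 4th Thursday is Feb 26 2015.
March 2015 — 4th Thursday is Mar 26 2015.
April 2015 — 4th Thursday is Apr 23 2015.
4th Thursday of May 2015: May 28 2015.
June 2015 — 4th Thursday is Jun 25 2015.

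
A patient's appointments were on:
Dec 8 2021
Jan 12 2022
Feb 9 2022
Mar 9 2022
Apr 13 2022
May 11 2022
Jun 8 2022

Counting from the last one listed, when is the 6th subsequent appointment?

Gaps: 35, 28, 28, 35, 28, 28 days — a mix of 28 and 35. Every date is a Wednesday.
Each is the 2nd Wednesday of its month.
July 2022 — 2nd Wednesday is Jul 13 2022.
August 2022 — 2nd Wednesday is Aug 10 2022.
2nd Wednesday of September 2022: Sep 14 2022.
October 2022 — 2nd Wednesday is Oct 12 2022.
2nd Wednesday of November 2022: Nov 9 2022.
December 2022 — 2nd Wednesday is Dec 14 2022.

Dec 14 2022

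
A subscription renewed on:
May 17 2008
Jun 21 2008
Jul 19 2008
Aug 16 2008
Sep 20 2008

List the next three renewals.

Oct 18 2008, Nov 15 2008, Dec 20 2008

Gaps: 35, 28, 28, 35 days — a mix of 28 and 35. Every date is a Saturday.
Each is the 3rd Saturday of its month.
October 2008 — 3rd Saturday is Oct 18 2008.
November 2008 — 3rd Saturday is Nov 15 2008.
3rd Saturday of December 2008: Dec 20 2008.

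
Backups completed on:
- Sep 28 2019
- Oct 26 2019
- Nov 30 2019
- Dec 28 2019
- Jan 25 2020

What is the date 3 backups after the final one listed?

All Saturdays; the gaps (28, 35, 28, 28) vary with month length.
This is the last Saturday of each month.
Last Saturday of February 2020: Feb 29 2020.
March 2020 ends with Saturday Mar 28 2020.
Last Saturday of April 2020: Apr 25 2020.

Apr 25 2020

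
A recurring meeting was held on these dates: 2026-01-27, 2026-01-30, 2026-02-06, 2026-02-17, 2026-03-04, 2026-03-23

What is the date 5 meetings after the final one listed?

The spacing grows by 4 each time: 3, 7, 11, 15, 19 days.
Next gap: 23 days. 2026-03-23 + 23 days = 2026-04-15.
Next gap: 27 days. 2026-04-15 + 27 days = 2026-05-12.
Next gap: 31 days. 2026-05-12 + 31 days = 2026-06-12.
Next gap: 35 days. 2026-06-12 + 35 days = 2026-07-17.
Next gap: 39 days. 2026-07-17 + 39 days = 2026-08-25.

2026-08-25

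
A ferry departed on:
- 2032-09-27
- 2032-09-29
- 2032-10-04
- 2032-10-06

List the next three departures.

2032-10-11, 2032-10-13, 2032-10-18

Gaps: 2, 5, 2 days — not constant, but cyclic with period 2.
The events fall on every Monday and Wednesday.
The following Monday is 2032-10-11.
Next Wednesday: 2032-10-13.
The following Monday is 2032-10-18.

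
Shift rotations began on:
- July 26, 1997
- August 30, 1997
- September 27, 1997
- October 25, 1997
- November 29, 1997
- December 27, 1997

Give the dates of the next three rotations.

These are Saturdays with 35, 28, 28, 35, 28-day gaps.
Each is the final Saturday of its month — August 30, 1997 is past the 28th, so '4th Saturday' doesn't fit.
January 1998 ends with Saturday January 31, 1998.
February 1998 ends with Saturday February 28, 1998.
Last Saturday of March 1998: March 28, 1998.

January 31, 1998; February 28, 1998; March 28, 1998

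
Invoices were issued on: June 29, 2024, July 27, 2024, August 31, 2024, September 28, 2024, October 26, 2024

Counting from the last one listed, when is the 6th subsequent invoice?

All Saturdays; the gaps (28, 35, 28, 28) vary with month length.
This is the last Saturday of each month.
November 2024 ends with Saturday November 30, 2024.
Last Saturday of December 2024: December 28, 2024.
January 2025 ends with Saturday January 25, 2025.
February 2025 ends with Saturday February 22, 2025.
Last Saturday of March 2025: March 29, 2025.
Last Saturday of April 2025: April 26, 2025.

April 26, 2025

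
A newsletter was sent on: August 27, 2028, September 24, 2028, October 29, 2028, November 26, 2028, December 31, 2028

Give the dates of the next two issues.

Every date is a Sunday; gaps 28, 35, 28, 35 days.
Each is the last Sunday of its month (at least one falls on the 29th or later, ruling out '4th Sunday').
Last Sunday of January 2029: January 28, 2029.
February 2029 ends with Sunday February 25, 2029.

January 28, 2029; February 25, 2029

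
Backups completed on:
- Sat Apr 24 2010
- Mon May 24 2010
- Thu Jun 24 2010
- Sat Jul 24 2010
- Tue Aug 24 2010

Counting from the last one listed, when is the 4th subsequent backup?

Fri Dec 24 2010

Each date is the 24th; the gaps (30, 31, 30, 31) track the month lengths.
The rule is the 24th of each month.
September 2010: Fri Sep 24 2010.
Next: October 2010 → Sun Oct 24 2010.
Next: November 2010 → Wed Nov 24 2010.
December 2010: Fri Dec 24 2010.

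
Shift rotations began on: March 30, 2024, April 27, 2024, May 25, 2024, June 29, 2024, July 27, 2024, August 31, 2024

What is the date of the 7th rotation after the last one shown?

March 29, 2025

Every date is a Saturday; gaps 28, 28, 35, 28, 35 days.
Each is the last Saturday of its month (at least one falls on the 29th or later, ruling out '4th Saturday').
September 2024 ends with Saturday September 28, 2024.
Last Saturday of October 2024: October 26, 2024.
Last Saturday of November 2024: November 30, 2024.
December 2024 ends with Saturday December 28, 2024.
Last Saturday of January 2025: January 25, 2025.
Last Saturday of February 2025: February 22, 2025.
March 2025 ends with Saturday March 29, 2025.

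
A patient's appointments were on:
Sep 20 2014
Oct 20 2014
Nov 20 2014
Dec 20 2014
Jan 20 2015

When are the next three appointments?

Each date is the 20th; the gaps (30, 31, 30, 31) track the month lengths.
The rule is the 20th of each month.
February 2015: Feb 20 2015.
March 2015: Mar 20 2015.
April 2015: Apr 20 2015.

Feb 20 2015, Mar 20 2015, Apr 20 2015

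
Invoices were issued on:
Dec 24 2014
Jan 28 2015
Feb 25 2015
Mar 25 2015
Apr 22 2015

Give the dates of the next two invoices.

Gaps: 35, 28, 28, 28 days — a mix of 28 and 35. Every date is a Wednesday.
Each is the 4th Wednesday of its month.
May 2015 — 4th Wednesday is May 27 2015.
June 2015 — 4th Wednesday is Jun 24 2015.

May 27 2015, Jun 24 2015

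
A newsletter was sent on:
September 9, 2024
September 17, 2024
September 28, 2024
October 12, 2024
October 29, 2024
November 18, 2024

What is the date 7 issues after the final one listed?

The spacing grows by 3 each time: 8, 11, 14, 17, 20 days.
Next gap: 23 days. November 18, 2024 + 23 days = December 11, 2024.
Next gap: 26 days. December 11, 2024 + 26 days = January 6, 2025.
Next gap: 29 days. January 6, 2025 + 29 days = February 4, 2025.
Next gap: 32 days. February 4, 2025 + 32 days = March 8, 2025.
Next gap: 35 days. March 8, 2025 + 35 days = April 12, 2025.
Next gap: 38 days. April 12, 2025 + 38 days = May 20, 2025.
Next gap: 41 days. May 20, 2025 + 41 days = June 30, 2025.

June 30, 2025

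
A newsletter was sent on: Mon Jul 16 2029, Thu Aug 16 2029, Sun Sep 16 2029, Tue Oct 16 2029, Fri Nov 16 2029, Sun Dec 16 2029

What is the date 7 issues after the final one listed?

Gaps: 31, 31, 30, 31, 30 days — not constant. Every event is on the 16th of the month.
Pattern: the 16th of each month.
January 2030: Wed Jan 16 2030.
February 2030: Sat Feb 16 2030.
Next: March 2030 → Sat Mar 16 2030.
Next: April 2030 → Tue Apr 16 2030.
May 2030: Thu May 16 2030.
June 2030: Sun Jun 16 2030.
Next: July 2030 → Tue Jul 16 2030.

Tue Jul 16 2030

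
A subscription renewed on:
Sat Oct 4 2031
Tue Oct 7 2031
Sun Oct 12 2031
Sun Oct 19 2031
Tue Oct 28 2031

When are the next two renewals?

Sat Nov 8 2031, Fri Nov 21 2031

The spacing grows by 2 each time: 3, 5, 7, 9 days.
Next gap: 11 days. Tue Oct 28 2031 + 11 days = Sat Nov 8 2031.
Next gap: 13 days. Sat Nov 8 2031 + 13 days = Fri Nov 21 2031.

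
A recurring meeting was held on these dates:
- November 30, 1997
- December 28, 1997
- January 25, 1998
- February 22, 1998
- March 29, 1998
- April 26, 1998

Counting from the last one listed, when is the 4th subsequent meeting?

All Sundays; the gaps (28, 28, 28, 35, 28) vary with month length.
This is the last Sunday of each month.
Last Sunday of May 1998: May 31, 1998.
Last Sunday of June 1998: June 28, 1998.
Last Sunday of July 1998: July 26, 1998.
Last Sunday of August 1998: August 30, 1998.

August 30, 1998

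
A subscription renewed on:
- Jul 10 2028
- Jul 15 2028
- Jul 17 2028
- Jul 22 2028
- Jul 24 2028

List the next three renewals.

Gaps: 5, 2, 5, 2 days — not constant, but cyclic with period 2.
The events fall on every Monday and Saturday.
The following Saturday is Jul 29 2028.
The following Monday is Jul 31 2028.
The following Saturday is Aug 5 2028.

Jul 29 2028, Jul 31 2028, Aug 5 2028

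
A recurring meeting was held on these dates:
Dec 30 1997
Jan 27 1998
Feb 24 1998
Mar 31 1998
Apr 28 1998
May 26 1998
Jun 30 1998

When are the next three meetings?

Jul 28 1998, Aug 25 1998, Sep 29 1998

These are Tuesdays with 28, 28, 35, 28, 28, 35-day gaps.
Each is the final Tuesday of its month — Dec 30 1997 is past the 28th, so '4th Tuesday' doesn't fit.
July 1998 ends with Tuesday Jul 28 1998.
August 1998 ends with Tuesday Aug 25 1998.
Last Tuesday of September 1998: Sep 29 1998.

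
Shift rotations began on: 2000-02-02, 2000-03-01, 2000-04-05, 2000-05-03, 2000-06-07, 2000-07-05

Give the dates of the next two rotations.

Gaps: 28, 35, 28, 35, 28 days — a mix of 28 and 35. Every date is a Wednesday.
Each is the 1st Wednesday of its month.
1st Wednesday of August 2000: 2000-08-02.
1st Wednesday of September 2000: 2000-09-06.

2000-08-02, 2000-09-06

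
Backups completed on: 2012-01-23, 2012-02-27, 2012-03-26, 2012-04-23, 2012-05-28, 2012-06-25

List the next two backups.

These are Mondays at 28- or 35-day spacing (35, 28, 28, 35, 28).
The pattern: 4th Monday of the month.
July 2012 — 4th Monday is 2012-07-23.
August 2012 — 4th Monday is 2012-08-27.

2012-07-23, 2012-08-27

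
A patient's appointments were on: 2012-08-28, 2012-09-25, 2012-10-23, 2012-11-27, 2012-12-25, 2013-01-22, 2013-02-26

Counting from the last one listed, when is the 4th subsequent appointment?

2013-06-25

All dates are Tuesdays, 28, 28, 35, 28, 28, 35 days apart.
Specifically, the 4th Tuesday of each month.
March 2013 — 4th Tuesday is 2013-03-26.
4th Tuesday of April 2013: 2013-04-23.
May 2013 — 4th Tuesday is 2013-05-28.
June 2013 — 4th Tuesday is 2013-06-25.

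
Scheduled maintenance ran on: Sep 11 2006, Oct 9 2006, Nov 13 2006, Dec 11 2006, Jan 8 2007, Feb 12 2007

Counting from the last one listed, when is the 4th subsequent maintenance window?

Gaps: 28, 35, 28, 28, 35 days — a mix of 28 and 35. Every date is a Monday.
Each is the 2nd Monday of its month.
2nd Monday of March 2007: Mar 12 2007.
April 2007 — 2nd Monday is Apr 9 2007.
May 2007 — 2nd Monday is May 14 2007.
June 2007 — 2nd Monday is Jun 11 2007.

Jun 11 2007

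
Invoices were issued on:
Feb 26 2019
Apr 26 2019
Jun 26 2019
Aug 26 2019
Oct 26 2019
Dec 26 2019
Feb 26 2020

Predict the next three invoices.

Apr 26 2020, Jun 26 2020, Aug 26 2020

The day-of-month is always 26 (59, 61, 61, 61, 61, 62 days between events).
So this recurs on the 26th of every 2 months.
Next: April 2020 → Apr 26 2020.
June 2020: Jun 26 2020.
August 2020: Aug 26 2020.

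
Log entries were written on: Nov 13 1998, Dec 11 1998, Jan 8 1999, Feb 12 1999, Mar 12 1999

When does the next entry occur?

Gaps: 28, 28, 35, 28 days — a mix of 28 and 35. Every date is a Friday.
Each is the 2nd Friday of its month.
2nd Friday of April 1999: Apr 9 1999.

Apr 9 1999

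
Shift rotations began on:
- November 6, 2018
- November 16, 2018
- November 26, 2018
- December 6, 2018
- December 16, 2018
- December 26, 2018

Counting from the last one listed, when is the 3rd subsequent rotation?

The spacing is 10, 10, 10, 10, 10 days — always 10 days.
December 26, 2018 + 10 days = January 5, 2019.
January 5, 2019 + 10 days = January 15, 2019.
January 15, 2019 + 10 days = January 25, 2019.

January 25, 2019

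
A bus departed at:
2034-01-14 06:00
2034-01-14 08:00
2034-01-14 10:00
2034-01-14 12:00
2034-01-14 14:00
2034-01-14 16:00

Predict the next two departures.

The interval is a steady 2 hours (2, 2, 2, 2, 2).
2034-01-14 16:00 + 2 h = 2034-01-14 18:00.
2034-01-14 18:00 + 2 h = 2034-01-14 20:00.

2034-01-14 18:00, 2034-01-14 20:00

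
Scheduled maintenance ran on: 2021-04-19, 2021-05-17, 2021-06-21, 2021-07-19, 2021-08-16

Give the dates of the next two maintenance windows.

These are Mondays at 28- or 35-day spacing (28, 35, 28, 28).
The pattern: 3rd Monday of the month.
September 2021 — 3rd Monday is 2021-09-20.
October 2021 — 3rd Monday is 2021-10-18.

2021-09-20, 2021-10-18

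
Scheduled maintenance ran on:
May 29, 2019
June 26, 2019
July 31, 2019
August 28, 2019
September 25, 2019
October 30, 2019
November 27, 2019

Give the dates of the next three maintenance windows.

December 25, 2019; January 29, 2020; February 26, 2020

These are Wednesdays with 28, 35, 28, 28, 35, 28-day gaps.
Each is the final Wednesday of its month — May 29, 2019 is past the 28th, so '4th Wednesday' doesn't fit.
Last Wednesday of December 2019: December 25, 2019.
January 2020 ends with Wednesday January 29, 2020.
Last Wednesday of February 2020: February 26, 2020.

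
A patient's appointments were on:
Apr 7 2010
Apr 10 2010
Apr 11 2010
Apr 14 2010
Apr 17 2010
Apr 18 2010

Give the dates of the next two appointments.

Gaps: 3, 1, 3, 3, 1 days — not constant, but cyclic with period 3.
The events fall on every Wednesday, Saturday and Sunday.
Next Wednesday: Apr 21 2010.
Next Saturday: Apr 24 2010.

Apr 21 2010, Apr 24 2010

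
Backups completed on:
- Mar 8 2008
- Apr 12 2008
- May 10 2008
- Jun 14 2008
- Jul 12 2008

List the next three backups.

Aug 9 2008, Sep 13 2008, Oct 11 2008

These are Saturdays at 28- or 35-day spacing (35, 28, 35, 28).
The pattern: 2nd Saturday of the month.
August 2008 — 2nd Saturday is Aug 9 2008.
2nd Saturday of September 2008: Sep 13 2008.
October 2008 — 2nd Saturday is Oct 11 2008.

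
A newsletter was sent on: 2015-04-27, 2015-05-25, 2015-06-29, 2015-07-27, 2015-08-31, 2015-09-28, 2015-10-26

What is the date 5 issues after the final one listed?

2016-03-28

Every date is a Monday; gaps 28, 35, 28, 35, 28, 28 days.
Each is the last Monday of its month (at least one falls on the 29th or later, ruling out '4th Monday').
Last Monday of November 2015: 2015-11-30.
Last Monday of December 2015: 2015-12-28.
January 2016 ends with Monday 2016-01-25.
Last Monday of February 2016: 2016-02-29.
Last Monday of March 2016: 2016-03-28.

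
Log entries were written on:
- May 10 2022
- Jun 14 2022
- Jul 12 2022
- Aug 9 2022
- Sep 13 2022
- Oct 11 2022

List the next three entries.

Nov 8 2022, Dec 13 2022, Jan 10 2023

All dates are Tuesdays, 35, 28, 28, 35, 28 days apart.
Specifically, the 2nd Tuesday of each month.
2nd Tuesday of November 2022: Nov 8 2022.
December 2022 — 2nd Tuesday is Dec 13 2022.
January 2023 — 2nd Tuesday is Jan 10 2023.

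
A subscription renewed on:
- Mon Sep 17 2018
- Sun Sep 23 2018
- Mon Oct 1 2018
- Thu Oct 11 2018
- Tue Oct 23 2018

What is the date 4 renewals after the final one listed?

Intervals are 6, 8, 10, 12 days — an arithmetic progression with common difference 2.
Next gap: 14 days. Tue Oct 23 2018 + 14 days = Tue Nov 6 2018.
Next gap: 16 days. Tue Nov 6 2018 + 16 days = Thu Nov 22 2018.
Next gap: 18 days. Thu Nov 22 2018 + 18 days = Mon Dec 10 2018.
Next gap: 20 days. Mon Dec 10 2018 + 20 days = Sun Dec 30 2018.

Sun Dec 30 2018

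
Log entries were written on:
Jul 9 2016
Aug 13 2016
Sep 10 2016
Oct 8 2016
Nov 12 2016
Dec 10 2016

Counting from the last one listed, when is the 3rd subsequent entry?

These are Saturdays at 28- or 35-day spacing (35, 28, 28, 35, 28).
The pattern: 2nd Saturday of the month.
2nd Saturday of January 2017: Jan 14 2017.
February 2017 — 2nd Saturday is Feb 11 2017.
2nd Saturday of March 2017: Mar 11 2017.

Mar 11 2017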